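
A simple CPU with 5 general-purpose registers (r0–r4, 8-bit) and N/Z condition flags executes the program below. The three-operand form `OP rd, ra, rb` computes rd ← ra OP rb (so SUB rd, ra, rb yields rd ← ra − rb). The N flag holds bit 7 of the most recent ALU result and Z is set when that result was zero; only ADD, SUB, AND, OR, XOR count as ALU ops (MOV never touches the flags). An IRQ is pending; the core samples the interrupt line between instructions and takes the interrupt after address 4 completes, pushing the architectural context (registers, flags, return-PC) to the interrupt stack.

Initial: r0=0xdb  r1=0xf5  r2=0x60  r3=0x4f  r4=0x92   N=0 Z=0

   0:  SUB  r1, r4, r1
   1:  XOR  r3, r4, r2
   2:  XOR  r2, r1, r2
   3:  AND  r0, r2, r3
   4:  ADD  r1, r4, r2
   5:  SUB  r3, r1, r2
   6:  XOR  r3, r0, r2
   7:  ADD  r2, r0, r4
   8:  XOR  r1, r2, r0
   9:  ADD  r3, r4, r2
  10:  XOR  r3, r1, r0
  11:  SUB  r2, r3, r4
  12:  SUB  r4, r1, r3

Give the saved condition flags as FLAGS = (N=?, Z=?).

FLAGS = (N=1, Z=0)

after  0: r0=0xdb r1=0x9d r2=0x60 r3=0x4f r4=0x92  N=1 Z=0
after  1: r0=0xdb r1=0x9d r2=0x60 r3=0xf2 r4=0x92  N=1 Z=0
after  2: r0=0xdb r1=0x9d r2=0xfd r3=0xf2 r4=0x92  N=1 Z=0
after  3: r0=0xf0 r1=0x9d r2=0xfd r3=0xf2 r4=0x92  N=1 Z=0
after  4: r0=0xf0 r1=0x8f r2=0xfd r3=0xf2 r4=0x92  N=1 Z=0
-- IRQ taken; context saved, return-PC = 5 --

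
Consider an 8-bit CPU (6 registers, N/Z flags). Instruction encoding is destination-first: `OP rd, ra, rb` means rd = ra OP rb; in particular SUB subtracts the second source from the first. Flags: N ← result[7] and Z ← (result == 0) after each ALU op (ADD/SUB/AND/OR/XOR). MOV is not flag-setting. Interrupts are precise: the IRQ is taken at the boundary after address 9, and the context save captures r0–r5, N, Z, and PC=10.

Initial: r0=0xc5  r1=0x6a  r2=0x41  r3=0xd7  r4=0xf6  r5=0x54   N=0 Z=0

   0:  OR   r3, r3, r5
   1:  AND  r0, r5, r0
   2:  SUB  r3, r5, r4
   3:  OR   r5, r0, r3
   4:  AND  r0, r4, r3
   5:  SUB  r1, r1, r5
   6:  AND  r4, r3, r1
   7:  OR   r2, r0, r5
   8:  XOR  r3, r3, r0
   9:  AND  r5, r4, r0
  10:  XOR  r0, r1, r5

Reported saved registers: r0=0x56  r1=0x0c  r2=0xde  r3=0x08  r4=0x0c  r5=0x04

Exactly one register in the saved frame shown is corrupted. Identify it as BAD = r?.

after  0: r0=0xc5 r1=0x6a r2=0x41 r3=0xd7 r4=0xf6 r5=0x54  N=1 Z=0
after  1: r0=0x44 r1=0x6a r2=0x41 r3=0xd7 r4=0xf6 r5=0x54  N=0 Z=0
after  2: r0=0x44 r1=0x6a r2=0x41 r3=0x5e r4=0xf6 r5=0x54  N=0 Z=0
after  3: r0=0x44 r1=0x6a r2=0x41 r3=0x5e r4=0xf6 r5=0x5e  N=0 Z=0
after  4: r0=0x56 r1=0x6a r2=0x41 r3=0x5e r4=0xf6 r5=0x5e  N=0 Z=0
after  5: r0=0x56 r1=0x0c r2=0x41 r3=0x5e r4=0xf6 r5=0x5e  N=0 Z=0
after  6: r0=0x56 r1=0x0c r2=0x41 r3=0x5e r4=0x0c r5=0x5e  N=0 Z=0
after  7: r0=0x56 r1=0x0c r2=0x5e r3=0x5e r4=0x0c r5=0x5e  N=0 Z=0
after  8: r0=0x56 r1=0x0c r2=0x5e r3=0x08 r4=0x0c r5=0x5e  N=0 Z=0
after  9: r0=0x56 r1=0x0c r2=0x5e r3=0x08 r4=0x0c r5=0x04  N=0 Z=0
-- IRQ taken; context saved, return-PC = 10 --
mismatch: r2: reported 0xde vs actual 0x5e

BAD = r2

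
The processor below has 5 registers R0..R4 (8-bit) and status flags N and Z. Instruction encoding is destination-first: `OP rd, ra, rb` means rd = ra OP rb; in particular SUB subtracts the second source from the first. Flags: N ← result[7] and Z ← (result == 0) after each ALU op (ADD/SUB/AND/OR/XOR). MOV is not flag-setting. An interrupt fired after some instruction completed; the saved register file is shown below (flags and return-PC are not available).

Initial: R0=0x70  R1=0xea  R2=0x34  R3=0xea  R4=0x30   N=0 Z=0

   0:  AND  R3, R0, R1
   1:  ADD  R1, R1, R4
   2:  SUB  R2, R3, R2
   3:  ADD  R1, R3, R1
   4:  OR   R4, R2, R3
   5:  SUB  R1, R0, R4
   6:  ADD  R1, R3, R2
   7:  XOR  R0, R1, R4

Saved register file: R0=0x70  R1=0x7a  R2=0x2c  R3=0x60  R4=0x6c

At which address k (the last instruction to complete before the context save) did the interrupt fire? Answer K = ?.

after  0: R0=0x70 R1=0xea R2=0x34 R3=0x60 R4=0x30  N=0 Z=0
after  1: R0=0x70 R1=0x1a R2=0x34 R3=0x60 R4=0x30  N=0 Z=0
after  2: R0=0x70 R1=0x1a R2=0x2c R3=0x60 R4=0x30  N=0 Z=0
after  3: R0=0x70 R1=0x7a R2=0x2c R3=0x60 R4=0x30  N=0 Z=0
after  4: R0=0x70 R1=0x7a R2=0x2c R3=0x60 R4=0x6c  N=0 Z=0
-- IRQ taken; context saved, return-PC = 5 --

K = 4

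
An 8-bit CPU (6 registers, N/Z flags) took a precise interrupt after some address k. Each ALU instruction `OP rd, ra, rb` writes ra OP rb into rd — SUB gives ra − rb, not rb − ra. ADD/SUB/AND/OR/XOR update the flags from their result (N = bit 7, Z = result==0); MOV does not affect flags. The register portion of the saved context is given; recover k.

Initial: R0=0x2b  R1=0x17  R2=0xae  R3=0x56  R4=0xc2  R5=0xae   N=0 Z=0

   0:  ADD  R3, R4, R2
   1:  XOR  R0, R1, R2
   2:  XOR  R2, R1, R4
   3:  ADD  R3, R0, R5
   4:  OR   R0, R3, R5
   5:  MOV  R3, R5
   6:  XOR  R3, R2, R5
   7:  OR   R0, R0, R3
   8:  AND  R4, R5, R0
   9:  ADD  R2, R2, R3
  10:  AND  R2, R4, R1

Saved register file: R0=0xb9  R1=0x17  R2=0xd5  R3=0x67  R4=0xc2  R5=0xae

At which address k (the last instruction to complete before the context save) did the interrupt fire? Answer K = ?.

after  0: R0=0x2b R1=0x17 R2=0xae R3=0x70 R4=0xc2 R5=0xae  N=0 Z=0
after  1: R0=0xb9 R1=0x17 R2=0xae R3=0x70 R4=0xc2 R5=0xae  N=1 Z=0
after  2: R0=0xb9 R1=0x17 R2=0xd5 R3=0x70 R4=0xc2 R5=0xae  N=1 Z=0
after  3: R0=0xb9 R1=0x17 R2=0xd5 R3=0x67 R4=0xc2 R5=0xae  N=0 Z=0
-- IRQ taken; context saved, return-PC = 4 --

K = 3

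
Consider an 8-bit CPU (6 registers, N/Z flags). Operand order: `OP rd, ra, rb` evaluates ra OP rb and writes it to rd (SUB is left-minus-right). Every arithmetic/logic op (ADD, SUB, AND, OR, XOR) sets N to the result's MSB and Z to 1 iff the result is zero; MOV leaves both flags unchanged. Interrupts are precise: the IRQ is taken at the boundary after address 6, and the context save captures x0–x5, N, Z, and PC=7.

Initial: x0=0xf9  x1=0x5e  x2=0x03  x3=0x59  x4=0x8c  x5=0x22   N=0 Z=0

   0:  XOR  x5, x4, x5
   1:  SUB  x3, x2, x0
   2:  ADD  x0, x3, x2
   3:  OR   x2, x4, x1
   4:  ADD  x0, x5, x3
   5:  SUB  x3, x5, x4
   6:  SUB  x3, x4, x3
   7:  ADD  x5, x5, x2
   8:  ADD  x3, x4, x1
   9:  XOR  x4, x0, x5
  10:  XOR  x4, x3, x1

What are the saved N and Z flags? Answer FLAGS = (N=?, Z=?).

after  0: x0=0xf9 x1=0x5e x2=0x03 x3=0x59 x4=0x8c x5=0xae  N=1 Z=0
after  1: x0=0xf9 x1=0x5e x2=0x03 x3=0x0a x4=0x8c x5=0xae  N=0 Z=0
after  2: x0=0x0d x1=0x5e x2=0x03 x3=0x0a x4=0x8c x5=0xae  N=0 Z=0
after  3: x0=0x0d x1=0x5e x2=0xde x3=0x0a x4=0x8c x5=0xae  N=1 Z=0
after  4: x0=0xb8 x1=0x5e x2=0xde x3=0x0a x4=0x8c x5=0xae  N=1 Z=0
after  5: x0=0xb8 x1=0x5e x2=0xde x3=0x22 x4=0x8c x5=0xae  N=0 Z=0
after  6: x0=0xb8 x1=0x5e x2=0xde x3=0x6a x4=0x8c x5=0xae  N=0 Z=0
-- IRQ taken; context saved, return-PC = 7 --

FLAGS = (N=0, Z=0)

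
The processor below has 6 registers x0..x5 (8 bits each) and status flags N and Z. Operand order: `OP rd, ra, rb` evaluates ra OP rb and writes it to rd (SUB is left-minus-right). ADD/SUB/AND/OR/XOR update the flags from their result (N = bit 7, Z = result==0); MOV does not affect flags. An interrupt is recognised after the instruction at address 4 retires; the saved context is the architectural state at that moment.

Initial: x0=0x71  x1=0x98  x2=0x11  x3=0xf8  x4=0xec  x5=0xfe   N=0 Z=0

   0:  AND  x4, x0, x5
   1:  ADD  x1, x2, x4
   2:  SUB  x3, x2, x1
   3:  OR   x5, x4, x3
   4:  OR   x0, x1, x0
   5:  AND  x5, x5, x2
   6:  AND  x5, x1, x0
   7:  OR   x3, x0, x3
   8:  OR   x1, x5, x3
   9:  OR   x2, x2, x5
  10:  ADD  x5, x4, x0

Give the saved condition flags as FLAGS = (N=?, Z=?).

FLAGS = (N=1, Z=0)

after  0: x0=0x71 x1=0x98 x2=0x11 x3=0xf8 x4=0x70 x5=0xfe  N=0 Z=0
after  1: x0=0x71 x1=0x81 x2=0x11 x3=0xf8 x4=0x70 x5=0xfe  N=1 Z=0
after  2: x0=0x71 x1=0x81 x2=0x11 x3=0x90 x4=0x70 x5=0xfe  N=1 Z=0
after  3: x0=0x71 x1=0x81 x2=0x11 x3=0x90 x4=0x70 x5=0xf0  N=1 Z=0
after  4: x0=0xf1 x1=0x81 x2=0x11 x3=0x90 x4=0x70 x5=0xf0  N=1 Z=0
-- IRQ taken; context saved, return-PC = 5 --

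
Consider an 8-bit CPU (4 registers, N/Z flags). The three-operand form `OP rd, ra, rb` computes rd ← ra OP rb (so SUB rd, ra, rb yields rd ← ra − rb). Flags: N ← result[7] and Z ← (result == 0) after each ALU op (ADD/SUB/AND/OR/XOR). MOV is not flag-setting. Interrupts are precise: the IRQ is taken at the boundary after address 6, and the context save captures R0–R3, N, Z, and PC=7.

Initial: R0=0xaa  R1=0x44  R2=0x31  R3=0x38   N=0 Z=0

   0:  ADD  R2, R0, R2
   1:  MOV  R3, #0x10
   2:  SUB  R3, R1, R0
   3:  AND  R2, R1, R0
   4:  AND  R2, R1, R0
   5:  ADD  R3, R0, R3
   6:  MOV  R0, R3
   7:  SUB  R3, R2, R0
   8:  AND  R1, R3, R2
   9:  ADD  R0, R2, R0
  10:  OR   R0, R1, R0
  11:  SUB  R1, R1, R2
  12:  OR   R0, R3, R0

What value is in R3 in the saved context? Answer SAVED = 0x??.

SAVED = 0x44

after  0: R0=0xaa R1=0x44 R2=0xdb R3=0x38  N=1 Z=0
after  1: R0=0xaa R1=0x44 R2=0xdb R3=0x10  N=1 Z=0
after  2: R0=0xaa R1=0x44 R2=0xdb R3=0x9a  N=1 Z=0
after  3: R0=0xaa R1=0x44 R2=0x00 R3=0x9a  N=0 Z=1
after  4: R0=0xaa R1=0x44 R2=0x00 R3=0x9a  N=0 Z=1
after  5: R0=0xaa R1=0x44 R2=0x00 R3=0x44  N=0 Z=0
after  6: R0=0x44 R1=0x44 R2=0x00 R3=0x44  N=0 Z=0
-- IRQ taken; context saved, return-PC = 7 --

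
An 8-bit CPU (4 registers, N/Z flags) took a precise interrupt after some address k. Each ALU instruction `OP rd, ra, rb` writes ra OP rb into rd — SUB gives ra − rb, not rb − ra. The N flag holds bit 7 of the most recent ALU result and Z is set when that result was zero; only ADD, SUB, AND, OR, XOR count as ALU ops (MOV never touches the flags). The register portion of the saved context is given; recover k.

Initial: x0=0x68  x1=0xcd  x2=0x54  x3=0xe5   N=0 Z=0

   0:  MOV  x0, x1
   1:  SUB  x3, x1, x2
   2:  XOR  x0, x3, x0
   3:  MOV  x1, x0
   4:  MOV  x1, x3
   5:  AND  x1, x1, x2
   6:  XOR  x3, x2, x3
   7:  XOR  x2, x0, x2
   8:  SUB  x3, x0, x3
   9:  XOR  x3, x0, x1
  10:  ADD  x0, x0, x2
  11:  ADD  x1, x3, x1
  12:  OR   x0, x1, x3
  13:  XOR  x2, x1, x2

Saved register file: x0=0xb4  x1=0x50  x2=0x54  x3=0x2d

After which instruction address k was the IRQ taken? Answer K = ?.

K = 6

after  0: x0=0xcd x1=0xcd x2=0x54 x3=0xe5  N=0 Z=0
after  1: x0=0xcd x1=0xcd x2=0x54 x3=0x79  N=0 Z=0
after  2: x0=0xb4 x1=0xcd x2=0x54 x3=0x79  N=1 Z=0
after  3: x0=0xb4 x1=0xb4 x2=0x54 x3=0x79  N=1 Z=0
after  4: x0=0xb4 x1=0x79 x2=0x54 x3=0x79  N=1 Z=0
after  5: x0=0xb4 x1=0x50 x2=0x54 x3=0x79  N=0 Z=0
after  6: x0=0xb4 x1=0x50 x2=0x54 x3=0x2d  N=0 Z=0
-- IRQ taken; context saved, return-PC = 7 --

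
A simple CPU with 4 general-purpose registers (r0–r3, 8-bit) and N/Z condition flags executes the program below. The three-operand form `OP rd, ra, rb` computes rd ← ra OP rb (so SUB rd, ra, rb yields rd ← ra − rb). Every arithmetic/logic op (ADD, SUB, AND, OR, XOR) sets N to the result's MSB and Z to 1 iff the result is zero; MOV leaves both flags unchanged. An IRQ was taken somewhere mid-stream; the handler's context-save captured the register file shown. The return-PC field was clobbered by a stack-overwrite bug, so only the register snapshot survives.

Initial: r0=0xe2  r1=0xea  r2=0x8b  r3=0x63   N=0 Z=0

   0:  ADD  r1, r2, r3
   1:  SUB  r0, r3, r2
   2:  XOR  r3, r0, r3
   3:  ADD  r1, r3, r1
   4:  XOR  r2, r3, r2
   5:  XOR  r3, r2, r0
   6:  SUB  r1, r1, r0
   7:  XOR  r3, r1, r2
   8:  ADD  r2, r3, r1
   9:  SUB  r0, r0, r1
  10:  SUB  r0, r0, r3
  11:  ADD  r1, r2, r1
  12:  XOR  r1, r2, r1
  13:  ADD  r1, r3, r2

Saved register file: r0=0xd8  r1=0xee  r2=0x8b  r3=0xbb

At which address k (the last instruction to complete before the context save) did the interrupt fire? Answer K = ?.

after  0: r0=0xe2 r1=0xee r2=0x8b r3=0x63  N=1 Z=0
after  1: r0=0xd8 r1=0xee r2=0x8b r3=0x63  N=1 Z=0
after  2: r0=0xd8 r1=0xee r2=0x8b r3=0xbb  N=1 Z=0
-- IRQ taken; context saved, return-PC = 3 --

K = 2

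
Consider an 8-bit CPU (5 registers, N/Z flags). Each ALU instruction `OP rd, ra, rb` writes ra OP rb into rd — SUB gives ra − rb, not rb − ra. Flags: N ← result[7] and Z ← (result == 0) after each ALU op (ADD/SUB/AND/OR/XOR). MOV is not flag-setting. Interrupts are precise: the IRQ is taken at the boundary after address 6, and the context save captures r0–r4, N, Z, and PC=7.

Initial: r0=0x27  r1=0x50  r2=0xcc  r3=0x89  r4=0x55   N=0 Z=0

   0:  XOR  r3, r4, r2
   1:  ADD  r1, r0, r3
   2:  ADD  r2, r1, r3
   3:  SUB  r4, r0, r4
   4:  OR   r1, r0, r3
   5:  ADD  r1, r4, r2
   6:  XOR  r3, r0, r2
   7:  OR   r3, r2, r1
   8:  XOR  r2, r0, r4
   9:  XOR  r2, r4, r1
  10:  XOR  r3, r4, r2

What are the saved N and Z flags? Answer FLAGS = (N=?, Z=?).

FLAGS = (N=0, Z=0)

after  0: r0=0x27 r1=0x50 r2=0xcc r3=0x99 r4=0x55  N=1 Z=0
after  1: r0=0x27 r1=0xc0 r2=0xcc r3=0x99 r4=0x55  N=1 Z=0
after  2: r0=0x27 r1=0xc0 r2=0x59 r3=0x99 r4=0x55  N=0 Z=0
after  3: r0=0x27 r1=0xc0 r2=0x59 r3=0x99 r4=0xd2  N=1 Z=0
after  4: r0=0x27 r1=0xbf r2=0x59 r3=0x99 r4=0xd2  N=1 Z=0
after  5: r0=0x27 r1=0x2b r2=0x59 r3=0x99 r4=0xd2  N=0 Z=0
after  6: r0=0x27 r1=0x2b r2=0x59 r3=0x7e r4=0xd2  N=0 Z=0
-- IRQ taken; context saved, return-PC = 7 --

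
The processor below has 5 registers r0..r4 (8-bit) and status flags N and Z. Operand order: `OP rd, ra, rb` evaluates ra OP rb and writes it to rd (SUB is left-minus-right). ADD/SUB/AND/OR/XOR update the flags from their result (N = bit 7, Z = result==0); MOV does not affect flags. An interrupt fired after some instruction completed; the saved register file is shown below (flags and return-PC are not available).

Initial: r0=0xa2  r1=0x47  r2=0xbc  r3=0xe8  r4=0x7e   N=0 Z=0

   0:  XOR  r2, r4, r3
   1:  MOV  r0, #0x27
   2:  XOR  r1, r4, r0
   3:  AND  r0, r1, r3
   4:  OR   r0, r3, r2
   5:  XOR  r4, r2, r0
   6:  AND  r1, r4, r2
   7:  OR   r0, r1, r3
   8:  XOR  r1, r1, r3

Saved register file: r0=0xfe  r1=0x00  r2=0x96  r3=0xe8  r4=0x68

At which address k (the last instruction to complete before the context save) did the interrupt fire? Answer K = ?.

K = 6

after  0: r0=0xa2 r1=0x47 r2=0x96 r3=0xe8 r4=0x7e  N=1 Z=0
after  1: r0=0x27 r1=0x47 r2=0x96 r3=0xe8 r4=0x7e  N=1 Z=0
after  2: r0=0x27 r1=0x59 r2=0x96 r3=0xe8 r4=0x7e  N=0 Z=0
after  3: r0=0x48 r1=0x59 r2=0x96 r3=0xe8 r4=0x7e  N=0 Z=0
after  4: r0=0xfe r1=0x59 r2=0x96 r3=0xe8 r4=0x7e  N=1 Z=0
after  5: r0=0xfe r1=0x59 r2=0x96 r3=0xe8 r4=0x68  N=0 Z=0
after  6: r0=0xfe r1=0x00 r2=0x96 r3=0xe8 r4=0x68  N=0 Z=1
-- IRQ taken; context saved, return-PC = 7 --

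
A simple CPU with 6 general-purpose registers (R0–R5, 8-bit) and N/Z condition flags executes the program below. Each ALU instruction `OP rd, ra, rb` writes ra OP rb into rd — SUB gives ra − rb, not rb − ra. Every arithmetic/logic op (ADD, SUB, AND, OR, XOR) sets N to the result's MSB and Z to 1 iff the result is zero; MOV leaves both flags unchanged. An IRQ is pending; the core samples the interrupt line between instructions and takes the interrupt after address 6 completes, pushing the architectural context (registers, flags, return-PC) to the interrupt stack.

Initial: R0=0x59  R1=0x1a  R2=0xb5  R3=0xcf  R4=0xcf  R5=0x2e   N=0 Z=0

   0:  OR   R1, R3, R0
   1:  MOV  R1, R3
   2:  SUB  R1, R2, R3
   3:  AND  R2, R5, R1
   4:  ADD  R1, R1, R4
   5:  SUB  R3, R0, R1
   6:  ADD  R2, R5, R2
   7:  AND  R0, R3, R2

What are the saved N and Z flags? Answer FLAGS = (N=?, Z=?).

after  0: R0=0x59 R1=0xdf R2=0xb5 R3=0xcf R4=0xcf R5=0x2e  N=1 Z=0
after  1: R0=0x59 R1=0xcf R2=0xb5 R3=0xcf R4=0xcf R5=0x2e  N=1 Z=0
after  2: R0=0x59 R1=0xe6 R2=0xb5 R3=0xcf R4=0xcf R5=0x2e  N=1 Z=0
after  3: R0=0x59 R1=0xe6 R2=0x26 R3=0xcf R4=0xcf R5=0x2e  N=0 Z=0
after  4: R0=0x59 R1=0xb5 R2=0x26 R3=0xcf R4=0xcf R5=0x2e  N=1 Z=0
after  5: R0=0x59 R1=0xb5 R2=0x26 R3=0xa4 R4=0xcf R5=0x2e  N=1 Z=0
after  6: R0=0x59 R1=0xb5 R2=0x54 R3=0xa4 R4=0xcf R5=0x2e  N=0 Z=0
-- IRQ taken; context saved, return-PC = 7 --

FLAGS = (N=0, Z=0)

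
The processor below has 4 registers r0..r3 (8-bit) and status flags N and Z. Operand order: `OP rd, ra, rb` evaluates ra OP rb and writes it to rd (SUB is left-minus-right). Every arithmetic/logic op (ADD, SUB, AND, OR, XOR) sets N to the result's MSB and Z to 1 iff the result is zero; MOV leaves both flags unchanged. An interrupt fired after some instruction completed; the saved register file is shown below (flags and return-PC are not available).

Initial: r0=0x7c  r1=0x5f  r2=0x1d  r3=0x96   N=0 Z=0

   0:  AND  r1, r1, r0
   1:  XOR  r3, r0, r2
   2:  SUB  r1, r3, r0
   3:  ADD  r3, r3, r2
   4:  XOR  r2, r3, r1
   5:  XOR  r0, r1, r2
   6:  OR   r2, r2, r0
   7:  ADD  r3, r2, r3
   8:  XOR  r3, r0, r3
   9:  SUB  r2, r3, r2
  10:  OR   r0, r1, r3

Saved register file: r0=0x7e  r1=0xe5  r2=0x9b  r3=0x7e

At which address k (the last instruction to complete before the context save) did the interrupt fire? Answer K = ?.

after  0: r0=0x7c r1=0x5c r2=0x1d r3=0x96  N=0 Z=0
after  1: r0=0x7c r1=0x5c r2=0x1d r3=0x61  N=0 Z=0
after  2: r0=0x7c r1=0xe5 r2=0x1d r3=0x61  N=1 Z=0
after  3: r0=0x7c r1=0xe5 r2=0x1d r3=0x7e  N=0 Z=0
after  4: r0=0x7c r1=0xe5 r2=0x9b r3=0x7e  N=1 Z=0
after  5: r0=0x7e r1=0xe5 r2=0x9b r3=0x7e  N=0 Z=0
-- IRQ taken; context saved, return-PC = 6 --

K = 5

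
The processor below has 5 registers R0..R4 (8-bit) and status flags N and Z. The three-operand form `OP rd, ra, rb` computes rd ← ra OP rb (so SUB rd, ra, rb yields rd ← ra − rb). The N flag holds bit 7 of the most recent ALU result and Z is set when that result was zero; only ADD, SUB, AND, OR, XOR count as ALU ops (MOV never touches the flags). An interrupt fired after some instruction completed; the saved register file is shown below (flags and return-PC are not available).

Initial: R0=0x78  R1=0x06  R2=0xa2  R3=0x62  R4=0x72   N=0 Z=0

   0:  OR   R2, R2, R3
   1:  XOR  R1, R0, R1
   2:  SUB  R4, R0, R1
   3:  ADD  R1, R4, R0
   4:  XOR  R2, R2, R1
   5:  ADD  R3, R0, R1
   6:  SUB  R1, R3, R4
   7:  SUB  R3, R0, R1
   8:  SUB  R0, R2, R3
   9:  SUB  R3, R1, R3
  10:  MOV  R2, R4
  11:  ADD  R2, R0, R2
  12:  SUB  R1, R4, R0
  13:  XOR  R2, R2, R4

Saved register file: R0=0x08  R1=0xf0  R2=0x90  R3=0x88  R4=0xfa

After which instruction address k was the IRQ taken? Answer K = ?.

after  0: R0=0x78 R1=0x06 R2=0xe2 R3=0x62 R4=0x72  N=1 Z=0
after  1: R0=0x78 R1=0x7e R2=0xe2 R3=0x62 R4=0x72  N=0 Z=0
after  2: R0=0x78 R1=0x7e R2=0xe2 R3=0x62 R4=0xfa  N=1 Z=0
after  3: R0=0x78 R1=0x72 R2=0xe2 R3=0x62 R4=0xfa  N=0 Z=0
after  4: R0=0x78 R1=0x72 R2=0x90 R3=0x62 R4=0xfa  N=1 Z=0
after  5: R0=0x78 R1=0x72 R2=0x90 R3=0xea R4=0xfa  N=1 Z=0
after  6: R0=0x78 R1=0xf0 R2=0x90 R3=0xea R4=0xfa  N=1 Z=0
after  7: R0=0x78 R1=0xf0 R2=0x90 R3=0x88 R4=0xfa  N=1 Z=0
after  8: R0=0x08 R1=0xf0 R2=0x90 R3=0x88 R4=0xfa  N=0 Z=0
-- IRQ taken; context saved, return-PC = 9 --

K = 8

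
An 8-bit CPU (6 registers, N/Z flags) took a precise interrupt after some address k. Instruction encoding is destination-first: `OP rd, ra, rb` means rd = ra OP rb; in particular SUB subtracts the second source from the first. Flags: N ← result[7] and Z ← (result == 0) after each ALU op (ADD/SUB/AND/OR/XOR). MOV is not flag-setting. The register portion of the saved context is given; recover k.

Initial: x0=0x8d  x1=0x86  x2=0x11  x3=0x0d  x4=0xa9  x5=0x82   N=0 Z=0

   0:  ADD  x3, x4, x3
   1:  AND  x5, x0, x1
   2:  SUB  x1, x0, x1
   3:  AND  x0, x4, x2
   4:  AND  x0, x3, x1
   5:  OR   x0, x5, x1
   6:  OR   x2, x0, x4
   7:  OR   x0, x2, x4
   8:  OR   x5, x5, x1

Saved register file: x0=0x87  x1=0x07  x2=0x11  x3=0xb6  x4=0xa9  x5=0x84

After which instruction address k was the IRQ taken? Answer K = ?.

K = 5

after  0: x0=0x8d x1=0x86 x2=0x11 x3=0xb6 x4=0xa9 x5=0x82  N=1 Z=0
after  1: x0=0x8d x1=0x86 x2=0x11 x3=0xb6 x4=0xa9 x5=0x84  N=1 Z=0
after  2: x0=0x8d x1=0x07 x2=0x11 x3=0xb6 x4=0xa9 x5=0x84  N=0 Z=0
after  3: x0=0x01 x1=0x07 x2=0x11 x3=0xb6 x4=0xa9 x5=0x84  N=0 Z=0
after  4: x0=0x06 x1=0x07 x2=0x11 x3=0xb6 x4=0xa9 x5=0x84  N=0 Z=0
after  5: x0=0x87 x1=0x07 x2=0x11 x3=0xb6 x4=0xa9 x5=0x84  N=1 Z=0
-- IRQ taken; context saved, return-PC = 6 --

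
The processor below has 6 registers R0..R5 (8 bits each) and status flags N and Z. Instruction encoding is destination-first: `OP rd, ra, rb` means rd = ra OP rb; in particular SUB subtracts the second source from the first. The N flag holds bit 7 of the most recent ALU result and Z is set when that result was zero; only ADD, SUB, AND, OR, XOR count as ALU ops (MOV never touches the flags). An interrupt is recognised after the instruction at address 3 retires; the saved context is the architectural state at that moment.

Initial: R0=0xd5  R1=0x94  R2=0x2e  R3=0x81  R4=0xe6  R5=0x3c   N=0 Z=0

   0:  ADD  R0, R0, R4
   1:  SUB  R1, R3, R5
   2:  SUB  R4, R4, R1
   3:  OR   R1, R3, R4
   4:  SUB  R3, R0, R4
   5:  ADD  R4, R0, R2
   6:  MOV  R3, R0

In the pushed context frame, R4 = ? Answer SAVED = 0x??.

after  0: R0=0xbb R1=0x94 R2=0x2e R3=0x81 R4=0xe6 R5=0x3c  N=1 Z=0
after  1: R0=0xbb R1=0x45 R2=0x2e R3=0x81 R4=0xe6 R5=0x3c  N=0 Z=0
after  2: R0=0xbb R1=0x45 R2=0x2e R3=0x81 R4=0xa1 R5=0x3c  N=1 Z=0
after  3: R0=0xbb R1=0xa1 R2=0x2e R3=0x81 R4=0xa1 R5=0x3c  N=1 Z=0
-- IRQ taken; context saved, return-PC = 4 --

SAVED = 0xa1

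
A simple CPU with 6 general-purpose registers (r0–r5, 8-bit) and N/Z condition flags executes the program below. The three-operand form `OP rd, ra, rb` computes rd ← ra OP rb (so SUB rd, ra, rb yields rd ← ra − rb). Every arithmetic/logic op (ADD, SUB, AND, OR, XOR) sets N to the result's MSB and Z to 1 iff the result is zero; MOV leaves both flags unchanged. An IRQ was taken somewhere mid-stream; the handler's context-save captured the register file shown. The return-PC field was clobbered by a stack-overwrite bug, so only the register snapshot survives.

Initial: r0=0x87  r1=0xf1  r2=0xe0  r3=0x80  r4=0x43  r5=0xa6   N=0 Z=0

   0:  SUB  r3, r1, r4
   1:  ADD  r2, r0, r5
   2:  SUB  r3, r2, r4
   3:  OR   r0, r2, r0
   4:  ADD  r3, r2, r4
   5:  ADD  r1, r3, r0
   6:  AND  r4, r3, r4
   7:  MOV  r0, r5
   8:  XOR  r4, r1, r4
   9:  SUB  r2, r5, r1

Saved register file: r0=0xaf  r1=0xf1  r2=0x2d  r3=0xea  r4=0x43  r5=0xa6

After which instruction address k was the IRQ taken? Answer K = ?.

after  0: r0=0x87 r1=0xf1 r2=0xe0 r3=0xae r4=0x43 r5=0xa6  N=1 Z=0
after  1: r0=0x87 r1=0xf1 r2=0x2d r3=0xae r4=0x43 r5=0xa6  N=0 Z=0
after  2: r0=0x87 r1=0xf1 r2=0x2d r3=0xea r4=0x43 r5=0xa6  N=1 Z=0
after  3: r0=0xaf r1=0xf1 r2=0x2d r3=0xea r4=0x43 r5=0xa6  N=1 Z=0
-- IRQ taken; context saved, return-PC = 4 --

K = 3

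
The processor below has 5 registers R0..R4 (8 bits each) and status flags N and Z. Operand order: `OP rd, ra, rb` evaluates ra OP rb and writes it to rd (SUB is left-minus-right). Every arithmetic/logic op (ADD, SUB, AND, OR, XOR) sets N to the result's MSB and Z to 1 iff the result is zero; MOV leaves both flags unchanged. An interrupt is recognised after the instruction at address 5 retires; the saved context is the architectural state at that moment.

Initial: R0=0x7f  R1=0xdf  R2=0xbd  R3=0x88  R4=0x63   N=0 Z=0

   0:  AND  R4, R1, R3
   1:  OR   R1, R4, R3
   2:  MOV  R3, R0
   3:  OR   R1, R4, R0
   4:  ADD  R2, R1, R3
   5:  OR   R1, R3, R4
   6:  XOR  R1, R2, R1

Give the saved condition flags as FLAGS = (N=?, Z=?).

FLAGS = (N=1, Z=0)

after  0: R0=0x7f R1=0xdf R2=0xbd R3=0x88 R4=0x88  N=1 Z=0
after  1: R0=0x7f R1=0x88 R2=0xbd R3=0x88 R4=0x88  N=1 Z=0
after  2: R0=0x7f R1=0x88 R2=0xbd R3=0x7f R4=0x88  N=1 Z=0
after  3: R0=0x7f R1=0xff R2=0xbd R3=0x7f R4=0x88  N=1 Z=0
after  4: R0=0x7f R1=0xff R2=0x7e R3=0x7f R4=0x88  N=0 Z=0
after  5: R0=0x7f R1=0xff R2=0x7e R3=0x7f R4=0x88  N=1 Z=0
-- IRQ taken; context saved, return-PC = 6 --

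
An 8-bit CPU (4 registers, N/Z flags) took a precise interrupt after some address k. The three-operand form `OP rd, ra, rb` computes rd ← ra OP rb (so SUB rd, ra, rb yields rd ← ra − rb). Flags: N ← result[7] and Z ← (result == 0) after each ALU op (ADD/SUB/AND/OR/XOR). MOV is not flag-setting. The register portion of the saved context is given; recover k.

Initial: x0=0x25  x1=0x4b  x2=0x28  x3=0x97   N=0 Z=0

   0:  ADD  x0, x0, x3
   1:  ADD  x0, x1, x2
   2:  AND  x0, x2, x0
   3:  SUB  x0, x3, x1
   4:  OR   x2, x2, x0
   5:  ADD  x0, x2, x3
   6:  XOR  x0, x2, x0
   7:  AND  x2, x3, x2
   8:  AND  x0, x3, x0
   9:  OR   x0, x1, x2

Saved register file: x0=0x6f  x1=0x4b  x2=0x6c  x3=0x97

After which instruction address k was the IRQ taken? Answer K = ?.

K = 6

after  0: x0=0xbc x1=0x4b x2=0x28 x3=0x97  N=1 Z=0
after  1: x0=0x73 x1=0x4b x2=0x28 x3=0x97  N=0 Z=0
after  2: x0=0x20 x1=0x4b x2=0x28 x3=0x97  N=0 Z=0
after  3: x0=0x4c x1=0x4b x2=0x28 x3=0x97  N=0 Z=0
after  4: x0=0x4c x1=0x4b x2=0x6c x3=0x97  N=0 Z=0
after  5: x0=0x03 x1=0x4b x2=0x6c x3=0x97  N=0 Z=0
after  6: x0=0x6f x1=0x4b x2=0x6c x3=0x97  N=0 Z=0
-- IRQ taken; context saved, return-PC = 7 --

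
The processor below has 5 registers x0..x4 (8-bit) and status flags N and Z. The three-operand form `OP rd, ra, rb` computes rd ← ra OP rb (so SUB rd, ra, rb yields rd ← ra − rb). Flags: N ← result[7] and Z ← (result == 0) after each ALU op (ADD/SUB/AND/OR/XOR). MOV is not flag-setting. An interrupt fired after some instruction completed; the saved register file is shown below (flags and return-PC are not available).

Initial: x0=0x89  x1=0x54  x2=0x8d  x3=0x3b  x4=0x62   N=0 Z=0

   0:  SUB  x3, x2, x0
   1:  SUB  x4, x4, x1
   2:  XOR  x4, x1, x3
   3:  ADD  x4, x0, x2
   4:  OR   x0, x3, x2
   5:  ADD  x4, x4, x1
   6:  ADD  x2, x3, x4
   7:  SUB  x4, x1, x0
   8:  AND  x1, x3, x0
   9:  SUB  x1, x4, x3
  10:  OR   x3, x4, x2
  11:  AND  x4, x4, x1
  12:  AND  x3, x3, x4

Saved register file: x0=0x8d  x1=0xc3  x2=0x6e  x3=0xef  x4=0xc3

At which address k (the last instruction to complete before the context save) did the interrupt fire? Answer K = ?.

K = 11

after  0: x0=0x89 x1=0x54 x2=0x8d x3=0x04 x4=0x62  N=0 Z=0
after  1: x0=0x89 x1=0x54 x2=0x8d x3=0x04 x4=0x0e  N=0 Z=0
after  2: x0=0x89 x1=0x54 x2=0x8d x3=0x04 x4=0x50  N=0 Z=0
after  3: x0=0x89 x1=0x54 x2=0x8d x3=0x04 x4=0x16  N=0 Z=0
after  4: x0=0x8d x1=0x54 x2=0x8d x3=0x04 x4=0x16  N=1 Z=0
after  5: x0=0x8d x1=0x54 x2=0x8d x3=0x04 x4=0x6a  N=0 Z=0
after  6: x0=0x8d x1=0x54 x2=0x6e x3=0x04 x4=0x6a  N=0 Z=0
after  7: x0=0x8d x1=0x54 x2=0x6e x3=0x04 x4=0xc7  N=1 Z=0
after  8: x0=0x8d x1=0x04 x2=0x6e x3=0x04 x4=0xc7  N=0 Z=0
after  9: x0=0x8d x1=0xc3 x2=0x6e x3=0x04 x4=0xc7  N=1 Z=0
after 10: x0=0x8d x1=0xc3 x2=0x6e x3=0xef x4=0xc7  N=1 Z=0
after 11: x0=0x8d x1=0xc3 x2=0x6e x3=0xef x4=0xc3  N=1 Z=0
-- IRQ taken; context saved, return-PC = 12 --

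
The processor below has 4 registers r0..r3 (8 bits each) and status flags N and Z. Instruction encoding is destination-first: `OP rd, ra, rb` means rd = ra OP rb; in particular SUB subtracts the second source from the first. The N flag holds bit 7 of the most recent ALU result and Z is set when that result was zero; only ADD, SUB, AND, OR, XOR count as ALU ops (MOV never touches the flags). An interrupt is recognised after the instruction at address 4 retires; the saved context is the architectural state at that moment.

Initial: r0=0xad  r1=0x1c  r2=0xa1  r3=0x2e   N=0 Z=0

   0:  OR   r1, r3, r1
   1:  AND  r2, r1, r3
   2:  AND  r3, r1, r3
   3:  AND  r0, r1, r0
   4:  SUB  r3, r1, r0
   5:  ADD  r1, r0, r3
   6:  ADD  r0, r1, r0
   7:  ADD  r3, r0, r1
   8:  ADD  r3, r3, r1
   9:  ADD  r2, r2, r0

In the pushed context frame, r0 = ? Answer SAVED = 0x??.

SAVED = 0x2c

after  0: r0=0xad r1=0x3e r2=0xa1 r3=0x2e  N=0 Z=0
after  1: r0=0xad r1=0x3e r2=0x2e r3=0x2e  N=0 Z=0
after  2: r0=0xad r1=0x3e r2=0x2e r3=0x2e  N=0 Z=0
after  3: r0=0x2c r1=0x3e r2=0x2e r3=0x2e  N=0 Z=0
after  4: r0=0x2c r1=0x3e r2=0x2e r3=0x12  N=0 Z=0
-- IRQ taken; context saved, return-PC = 5 --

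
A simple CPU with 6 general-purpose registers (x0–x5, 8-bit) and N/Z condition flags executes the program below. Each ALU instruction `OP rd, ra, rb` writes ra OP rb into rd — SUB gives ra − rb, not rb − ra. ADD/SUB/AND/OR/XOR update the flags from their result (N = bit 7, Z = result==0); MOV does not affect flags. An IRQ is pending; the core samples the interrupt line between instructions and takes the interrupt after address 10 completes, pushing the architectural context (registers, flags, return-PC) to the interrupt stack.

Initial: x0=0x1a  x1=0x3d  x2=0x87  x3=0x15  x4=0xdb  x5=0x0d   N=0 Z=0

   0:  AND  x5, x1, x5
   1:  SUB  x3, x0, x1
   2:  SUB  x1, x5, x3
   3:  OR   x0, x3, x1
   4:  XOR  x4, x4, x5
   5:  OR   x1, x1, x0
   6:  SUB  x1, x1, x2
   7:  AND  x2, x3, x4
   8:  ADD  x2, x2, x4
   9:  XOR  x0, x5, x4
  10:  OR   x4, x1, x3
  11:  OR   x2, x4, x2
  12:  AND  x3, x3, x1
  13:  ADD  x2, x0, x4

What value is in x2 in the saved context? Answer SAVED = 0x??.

SAVED = 0xaa

after  0: x0=0x1a x1=0x3d x2=0x87 x3=0x15 x4=0xdb x5=0x0d  N=0 Z=0
after  1: x0=0x1a x1=0x3d x2=0x87 x3=0xdd x4=0xdb x5=0x0d  N=1 Z=0
after  2: x0=0x1a x1=0x30 x2=0x87 x3=0xdd x4=0xdb x5=0x0d  N=0 Z=0
after  3: x0=0xfd x1=0x30 x2=0x87 x3=0xdd x4=0xdb x5=0x0d  N=1 Z=0
after  4: x0=0xfd x1=0x30 x2=0x87 x3=0xdd x4=0xd6 x5=0x0d  N=1 Z=0
after  5: x0=0xfd x1=0xfd x2=0x87 x3=0xdd x4=0xd6 x5=0x0d  N=1 Z=0
after  6: x0=0xfd x1=0x76 x2=0x87 x3=0xdd x4=0xd6 x5=0x0d  N=0 Z=0
after  7: x0=0xfd x1=0x76 x2=0xd4 x3=0xdd x4=0xd6 x5=0x0d  N=1 Z=0
after  8: x0=0xfd x1=0x76 x2=0xaa x3=0xdd x4=0xd6 x5=0x0d  N=1 Z=0
after  9: x0=0xdb x1=0x76 x2=0xaa x3=0xdd x4=0xd6 x5=0x0d  N=1 Z=0
after 10: x0=0xdb x1=0x76 x2=0xaa x3=0xdd x4=0xff x5=0x0d  N=1 Z=0
-- IRQ taken; context saved, return-PC = 11 --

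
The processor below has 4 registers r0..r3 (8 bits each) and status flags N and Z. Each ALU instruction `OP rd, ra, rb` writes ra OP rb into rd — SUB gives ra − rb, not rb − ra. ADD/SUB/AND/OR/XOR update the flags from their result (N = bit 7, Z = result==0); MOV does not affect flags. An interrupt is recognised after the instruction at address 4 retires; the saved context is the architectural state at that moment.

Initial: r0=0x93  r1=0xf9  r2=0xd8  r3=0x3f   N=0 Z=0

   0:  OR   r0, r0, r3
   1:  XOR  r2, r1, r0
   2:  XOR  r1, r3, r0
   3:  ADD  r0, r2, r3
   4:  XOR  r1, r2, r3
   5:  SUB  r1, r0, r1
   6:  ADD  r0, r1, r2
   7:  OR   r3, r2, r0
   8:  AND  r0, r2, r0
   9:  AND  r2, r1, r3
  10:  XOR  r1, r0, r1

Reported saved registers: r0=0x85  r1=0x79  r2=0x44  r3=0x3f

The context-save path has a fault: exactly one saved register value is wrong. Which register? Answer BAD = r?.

after  0: r0=0xbf r1=0xf9 r2=0xd8 r3=0x3f  N=1 Z=0
after  1: r0=0xbf r1=0xf9 r2=0x46 r3=0x3f  N=0 Z=0
after  2: r0=0xbf r1=0x80 r2=0x46 r3=0x3f  N=1 Z=0
after  3: r0=0x85 r1=0x80 r2=0x46 r3=0x3f  N=1 Z=0
after  4: r0=0x85 r1=0x79 r2=0x46 r3=0x3f  N=0 Z=0
-- IRQ taken; context saved, return-PC = 5 --
mismatch: r2: reported 0x44 vs actual 0x46

BAD = r2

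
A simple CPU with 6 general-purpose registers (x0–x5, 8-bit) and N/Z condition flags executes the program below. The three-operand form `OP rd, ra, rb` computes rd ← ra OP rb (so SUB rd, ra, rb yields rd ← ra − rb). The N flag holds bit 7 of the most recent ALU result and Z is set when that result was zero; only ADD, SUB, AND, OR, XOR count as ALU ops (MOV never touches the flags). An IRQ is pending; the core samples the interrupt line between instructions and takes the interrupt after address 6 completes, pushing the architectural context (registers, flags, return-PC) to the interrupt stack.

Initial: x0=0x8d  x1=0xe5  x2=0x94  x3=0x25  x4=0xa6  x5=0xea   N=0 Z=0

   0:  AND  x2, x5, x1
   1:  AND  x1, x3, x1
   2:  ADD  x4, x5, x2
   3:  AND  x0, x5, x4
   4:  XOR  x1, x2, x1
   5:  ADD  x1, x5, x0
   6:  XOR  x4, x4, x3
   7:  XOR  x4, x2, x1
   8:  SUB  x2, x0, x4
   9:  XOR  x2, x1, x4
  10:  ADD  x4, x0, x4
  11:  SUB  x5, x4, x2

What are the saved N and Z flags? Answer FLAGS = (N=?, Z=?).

after  0: x0=0x8d x1=0xe5 x2=0xe0 x3=0x25 x4=0xa6 x5=0xea  N=1 Z=0
after  1: x0=0x8d x1=0x25 x2=0xe0 x3=0x25 x4=0xa6 x5=0xea  N=0 Z=0
after  2: x0=0x8d x1=0x25 x2=0xe0 x3=0x25 x4=0xca x5=0xea  N=1 Z=0
after  3: x0=0xca x1=0x25 x2=0xe0 x3=0x25 x4=0xca x5=0xea  N=1 Z=0
after  4: x0=0xca x1=0xc5 x2=0xe0 x3=0x25 x4=0xca x5=0xea  N=1 Z=0
after  5: x0=0xca x1=0xb4 x2=0xe0 x3=0x25 x4=0xca x5=0xea  N=1 Z=0
after  6: x0=0xca x1=0xb4 x2=0xe0 x3=0x25 x4=0xef x5=0xea  N=1 Z=0
-- IRQ taken; context saved, return-PC = 7 --

FLAGS = (N=1, Z=0)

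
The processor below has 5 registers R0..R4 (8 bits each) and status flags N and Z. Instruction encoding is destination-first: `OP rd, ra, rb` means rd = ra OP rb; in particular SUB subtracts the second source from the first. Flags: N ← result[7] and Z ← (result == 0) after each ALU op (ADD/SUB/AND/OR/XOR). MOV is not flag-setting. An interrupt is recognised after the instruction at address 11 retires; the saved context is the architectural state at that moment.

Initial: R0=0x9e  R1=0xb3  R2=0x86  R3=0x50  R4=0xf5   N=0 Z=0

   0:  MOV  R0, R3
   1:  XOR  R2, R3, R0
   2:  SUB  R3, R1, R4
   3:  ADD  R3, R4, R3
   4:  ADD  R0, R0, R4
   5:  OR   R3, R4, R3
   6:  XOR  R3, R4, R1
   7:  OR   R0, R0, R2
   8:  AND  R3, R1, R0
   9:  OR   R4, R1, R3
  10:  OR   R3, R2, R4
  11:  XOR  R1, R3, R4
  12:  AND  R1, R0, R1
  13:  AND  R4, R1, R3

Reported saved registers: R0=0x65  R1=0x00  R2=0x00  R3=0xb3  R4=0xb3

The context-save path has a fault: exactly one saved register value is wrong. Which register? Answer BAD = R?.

after  0: R0=0x50 R1=0xb3 R2=0x86 R3=0x50 R4=0xf5  N=0 Z=0
after  1: R0=0x50 R1=0xb3 R2=0x00 R3=0x50 R4=0xf5  N=0 Z=1
after  2: R0=0x50 R1=0xb3 R2=0x00 R3=0xbe R4=0xf5  N=1 Z=0
after  3: R0=0x50 R1=0xb3 R2=0x00 R3=0xb3 R4=0xf5  N=1 Z=0
after  4: R0=0x45 R1=0xb3 R2=0x00 R3=0xb3 R4=0xf5  N=0 Z=0
after  5: R0=0x45 R1=0xb3 R2=0x00 R3=0xf7 R4=0xf5  N=1 Z=0
after  6: R0=0x45 R1=0xb3 R2=0x00 R3=0x46 R4=0xf5  N=0 Z=0
after  7: R0=0x45 R1=0xb3 R2=0x00 R3=0x46 R4=0xf5  N=0 Z=0
after  8: R0=0x45 R1=0xb3 R2=0x00 R3=0x01 R4=0xf5  N=0 Z=0
after  9: R0=0x45 R1=0xb3 R2=0x00 R3=0x01 R4=0xb3  N=1 Z=0
after 10: R0=0x45 R1=0xb3 R2=0x00 R3=0xb3 R4=0xb3  N=1 Z=0
after 11: R0=0x45 R1=0x00 R2=0x00 R3=0xb3 R4=0xb3  N=0 Z=1
-- IRQ taken; context saved, return-PC = 12 --
mismatch: R0: reported 0x65 vs actual 0x45

BAD = R0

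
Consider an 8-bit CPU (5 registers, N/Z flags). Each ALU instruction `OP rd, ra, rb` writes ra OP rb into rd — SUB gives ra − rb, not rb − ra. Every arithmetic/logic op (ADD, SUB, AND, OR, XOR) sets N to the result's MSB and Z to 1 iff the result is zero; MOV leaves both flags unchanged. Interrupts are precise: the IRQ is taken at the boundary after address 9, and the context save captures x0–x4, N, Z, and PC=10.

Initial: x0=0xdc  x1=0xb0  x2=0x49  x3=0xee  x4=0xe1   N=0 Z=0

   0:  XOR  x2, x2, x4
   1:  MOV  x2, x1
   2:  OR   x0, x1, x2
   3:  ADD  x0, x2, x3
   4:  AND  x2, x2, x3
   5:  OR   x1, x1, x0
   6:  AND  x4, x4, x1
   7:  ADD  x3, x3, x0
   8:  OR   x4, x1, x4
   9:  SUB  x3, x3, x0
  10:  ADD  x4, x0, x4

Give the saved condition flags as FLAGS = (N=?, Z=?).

after  0: x0=0xdc x1=0xb0 x2=0xa8 x3=0xee x4=0xe1  N=1 Z=0
after  1: x0=0xdc x1=0xb0 x2=0xb0 x3=0xee x4=0xe1  N=1 Z=0
after  2: x0=0xb0 x1=0xb0 x2=0xb0 x3=0xee x4=0xe1  N=1 Z=0
after  3: x0=0x9e x1=0xb0 x2=0xb0 x3=0xee x4=0xe1  N=1 Z=0
after  4: x0=0x9e x1=0xb0 x2=0xa0 x3=0xee x4=0xe1  N=1 Z=0
after  5: x0=0x9e x1=0xbe x2=0xa0 x3=0xee x4=0xe1  N=1 Z=0
after  6: x0=0x9e x1=0xbe x2=0xa0 x3=0xee x4=0xa0  N=1 Z=0
after  7: x0=0x9e x1=0xbe x2=0xa0 x3=0x8c x4=0xa0  N=1 Z=0
after  8: x0=0x9e x1=0xbe x2=0xa0 x3=0x8c x4=0xbe  N=1 Z=0
after  9: x0=0x9e x1=0xbe x2=0xa0 x3=0xee x4=0xbe  N=1 Z=0
-- IRQ taken; context saved, return-PC = 10 --

FLAGS = (N=1, Z=0)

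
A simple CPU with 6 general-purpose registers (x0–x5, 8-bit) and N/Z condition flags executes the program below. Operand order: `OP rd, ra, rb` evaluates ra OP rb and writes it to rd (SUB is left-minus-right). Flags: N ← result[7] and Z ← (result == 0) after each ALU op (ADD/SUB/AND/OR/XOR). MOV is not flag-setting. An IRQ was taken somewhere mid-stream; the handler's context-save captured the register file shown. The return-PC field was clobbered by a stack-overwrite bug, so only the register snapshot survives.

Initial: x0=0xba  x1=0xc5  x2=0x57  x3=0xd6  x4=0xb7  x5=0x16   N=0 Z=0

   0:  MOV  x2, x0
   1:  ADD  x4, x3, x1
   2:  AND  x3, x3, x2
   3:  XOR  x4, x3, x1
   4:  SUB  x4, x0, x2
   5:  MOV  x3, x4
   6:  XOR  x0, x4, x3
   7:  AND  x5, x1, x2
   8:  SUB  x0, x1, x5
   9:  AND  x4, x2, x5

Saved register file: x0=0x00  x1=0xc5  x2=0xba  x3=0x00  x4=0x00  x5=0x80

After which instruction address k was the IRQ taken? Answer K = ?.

after  0: x0=0xba x1=0xc5 x2=0xba x3=0xd6 x4=0xb7 x5=0x16  N=0 Z=0
after  1: x0=0xba x1=0xc5 x2=0xba x3=0xd6 x4=0x9b x5=0x16  N=1 Z=0
after  2: x0=0xba x1=0xc5 x2=0xba x3=0x92 x4=0x9b x5=0x16  N=1 Z=0
after  3: x0=0xba x1=0xc5 x2=0xba x3=0x92 x4=0x57 x5=0x16  N=0 Z=0
after  4: x0=0xba x1=0xc5 x2=0xba x3=0x92 x4=0x00 x5=0x16  N=0 Z=1
after  5: x0=0xba x1=0xc5 x2=0xba x3=0x00 x4=0x00 x5=0x16  N=0 Z=1
after  6: x0=0x00 x1=0xc5 x2=0xba x3=0x00 x4=0x00 x5=0x16  N=0 Z=1
after  7: x0=0x00 x1=0xc5 x2=0xba x3=0x00 x4=0x00 x5=0x80  N=1 Z=0
-- IRQ taken; context saved, return-PC = 8 --

K = 7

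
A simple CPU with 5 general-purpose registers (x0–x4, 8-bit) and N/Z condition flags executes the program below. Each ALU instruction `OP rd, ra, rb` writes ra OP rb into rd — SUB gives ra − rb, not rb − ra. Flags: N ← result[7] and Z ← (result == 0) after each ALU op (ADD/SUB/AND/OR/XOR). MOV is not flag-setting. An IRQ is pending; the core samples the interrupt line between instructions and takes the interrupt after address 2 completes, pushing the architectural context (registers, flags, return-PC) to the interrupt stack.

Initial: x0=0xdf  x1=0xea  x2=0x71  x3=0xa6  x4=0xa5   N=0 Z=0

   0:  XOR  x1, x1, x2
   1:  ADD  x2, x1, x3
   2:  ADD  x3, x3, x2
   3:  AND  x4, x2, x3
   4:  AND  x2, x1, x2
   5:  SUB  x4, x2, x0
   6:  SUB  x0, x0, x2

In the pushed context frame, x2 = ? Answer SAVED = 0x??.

after  0: x0=0xdf x1=0x9b x2=0x71 x3=0xa6 x4=0xa5  N=1 Z=0
after  1: x0=0xdf x1=0x9b x2=0x41 x3=0xa6 x4=0xa5  N=0 Z=0
after  2: x0=0xdf x1=0x9b x2=0x41 x3=0xe7 x4=0xa5  N=1 Z=0
-- IRQ taken; context saved, return-PC = 3 --

SAVED = 0x41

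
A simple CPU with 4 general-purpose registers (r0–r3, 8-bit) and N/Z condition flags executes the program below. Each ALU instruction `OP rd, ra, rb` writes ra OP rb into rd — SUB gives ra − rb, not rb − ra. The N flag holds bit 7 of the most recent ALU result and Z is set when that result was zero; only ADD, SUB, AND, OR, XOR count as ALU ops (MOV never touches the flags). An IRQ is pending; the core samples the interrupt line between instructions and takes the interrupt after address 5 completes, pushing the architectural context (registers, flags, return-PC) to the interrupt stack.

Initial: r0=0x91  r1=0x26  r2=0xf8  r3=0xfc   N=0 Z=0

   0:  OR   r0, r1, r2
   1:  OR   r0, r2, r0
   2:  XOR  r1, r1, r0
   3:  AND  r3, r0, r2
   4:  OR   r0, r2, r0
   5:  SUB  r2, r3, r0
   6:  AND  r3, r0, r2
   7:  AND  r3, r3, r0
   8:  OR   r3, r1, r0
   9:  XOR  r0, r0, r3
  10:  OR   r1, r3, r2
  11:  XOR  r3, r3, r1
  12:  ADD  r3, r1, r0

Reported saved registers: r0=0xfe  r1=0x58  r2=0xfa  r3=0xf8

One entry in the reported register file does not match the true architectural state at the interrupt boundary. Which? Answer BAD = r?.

BAD = r1

after  0: r0=0xfe r1=0x26 r2=0xf8 r3=0xfc  N=1 Z=0
after  1: r0=0xfe r1=0x26 r2=0xf8 r3=0xfc  N=1 Z=0
after  2: r0=0xfe r1=0xd8 r2=0xf8 r3=0xfc  N=1 Z=0
after  3: r0=0xfe r1=0xd8 r2=0xf8 r3=0xf8  N=1 Z=0
after  4: r0=0xfe r1=0xd8 r2=0xf8 r3=0xf8  N=1 Z=0
after  5: r0=0xfe r1=0xd8 r2=0xfa r3=0xf8  N=1 Z=0
-- IRQ taken; context saved, return-PC = 6 --
mismatch: r1: reported 0x58 vs actual 0xd8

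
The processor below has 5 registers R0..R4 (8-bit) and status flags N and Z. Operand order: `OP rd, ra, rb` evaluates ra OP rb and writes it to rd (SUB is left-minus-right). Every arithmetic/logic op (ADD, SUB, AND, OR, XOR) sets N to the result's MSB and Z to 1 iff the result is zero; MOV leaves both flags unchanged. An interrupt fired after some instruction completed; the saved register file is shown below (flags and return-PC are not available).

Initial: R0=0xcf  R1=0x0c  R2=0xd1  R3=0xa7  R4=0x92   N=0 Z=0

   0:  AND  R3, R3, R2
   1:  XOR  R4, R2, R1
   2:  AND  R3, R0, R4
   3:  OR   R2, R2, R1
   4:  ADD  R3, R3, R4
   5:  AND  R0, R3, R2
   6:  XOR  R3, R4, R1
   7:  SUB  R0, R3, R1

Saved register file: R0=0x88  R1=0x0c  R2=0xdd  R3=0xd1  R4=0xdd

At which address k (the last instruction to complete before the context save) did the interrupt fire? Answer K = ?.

after  0: R0=0xcf R1=0x0c R2=0xd1 R3=0x81 R4=0x92  N=1 Z=0
after  1: R0=0xcf R1=0x0c R2=0xd1 R3=0x81 R4=0xdd  N=1 Z=0
after  2: R0=0xcf R1=0x0c R2=0xd1 R3=0xcd R4=0xdd  N=1 Z=0
after  3: R0=0xcf R1=0x0c R2=0xdd R3=0xcd R4=0xdd  N=1 Z=0
after  4: R0=0xcf R1=0x0c R2=0xdd R3=0xaa R4=0xdd  N=1 Z=0
after  5: R0=0x88 R1=0x0c R2=0xdd R3=0xaa R4=0xdd  N=1 Z=0
after  6: R0=0x88 R1=0x0c R2=0xdd R3=0xd1 R4=0xdd  N=1 Z=0
-- IRQ taken; context saved, return-PC = 7 --

K = 6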